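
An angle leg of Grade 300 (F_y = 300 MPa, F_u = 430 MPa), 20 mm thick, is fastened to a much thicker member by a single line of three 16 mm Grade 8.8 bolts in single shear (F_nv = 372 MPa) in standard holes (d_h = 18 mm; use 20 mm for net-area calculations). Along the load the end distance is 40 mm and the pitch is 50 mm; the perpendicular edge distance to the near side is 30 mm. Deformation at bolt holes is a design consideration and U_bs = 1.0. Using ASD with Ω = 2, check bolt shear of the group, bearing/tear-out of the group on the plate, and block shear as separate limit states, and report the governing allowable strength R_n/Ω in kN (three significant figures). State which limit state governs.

112 kN (bolt shear governs)

Bolt shear: A_b = π·16²/4 = 201.1 mm²; R_n = 372 × 201.1 × 3 × 1 / 1000 = 224.4 kN → 224.4 / 2 = 112 kN.
Bearing: edge l_c = 31, r_n = 319.9 kN; interior l_c = 32, r_n = 330.2 kN; R_n = 319.9 + 2·330.2 = 980.4 kN → 490 kN.
Block shear: A_gv = 2800, A_nv = 1800, A_nt = 400 mm²; R_n = min(0.6F_uA_nv, 0.6F_yA_gv) + U_bs·F_u·A_nt = 636.4 kN → 318 kN.
Bolt shear governs: 112 kN.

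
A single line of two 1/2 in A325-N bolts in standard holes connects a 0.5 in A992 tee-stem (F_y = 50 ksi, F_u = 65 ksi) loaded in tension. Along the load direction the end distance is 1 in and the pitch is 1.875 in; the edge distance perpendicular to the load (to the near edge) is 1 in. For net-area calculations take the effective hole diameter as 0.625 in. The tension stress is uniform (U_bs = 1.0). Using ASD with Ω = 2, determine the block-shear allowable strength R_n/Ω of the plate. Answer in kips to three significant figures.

Shear plane L_v = 1 + 1·1.875 = 2.875 in; A_gv = 2.875 × 0.5 = 1.438 in².
A_nv = (2.875 − 1.5·0.625) × 0.5 = 0.9688 in².
A_nt = (1 − 0.5·0.625) × 0.5 = 0.3438 in².
0.6 F_u A_nv = 37.78 kips; 0.6 F_y A_gv = 43.12 kips → shear rupture governs the shear term.
R_n = 37.78 + 1.0 × 65 × 0.3438 = 60.12 kips.
Allowable strength R_n/Ω = 60.12 / 2 = 30.1 kips.

30.1 kips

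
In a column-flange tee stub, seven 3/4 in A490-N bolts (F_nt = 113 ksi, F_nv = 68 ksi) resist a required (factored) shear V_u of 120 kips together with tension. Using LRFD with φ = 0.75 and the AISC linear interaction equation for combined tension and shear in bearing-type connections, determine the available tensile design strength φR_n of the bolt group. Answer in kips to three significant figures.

A_b = π·0.75²/4 = 0.4418 in²; f_rv = 120 / (7 × 0.4418) = 38.8 ksi.
F'_nt = 1.3 F_nt − (F_nt / φF_nv) f_rv = 1.3·113 − (113/(0.75·68))·38.8 = 60.92 ksi, capped at F_nt → F'_nt = 60.92 ksi.
R_n = F'_nt · A_b · n = 60.92 × 0.4418 × 7 = 188.4 kips.
Design strength φR_n = 0.75 × 188.4 = 141 kips.

141 kips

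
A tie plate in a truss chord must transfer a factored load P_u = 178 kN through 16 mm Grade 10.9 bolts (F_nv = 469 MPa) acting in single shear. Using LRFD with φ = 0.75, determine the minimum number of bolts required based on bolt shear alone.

A_b = π·16²/4 = 201.1 mm².
Per-bolt design strength φR_n = 0.75 × 469 × 201.1 × 1 / 1000 = 70.72 kN.
n ≥ 178 / 70.72 = 2.517 → use 3 bolts.

3 bolts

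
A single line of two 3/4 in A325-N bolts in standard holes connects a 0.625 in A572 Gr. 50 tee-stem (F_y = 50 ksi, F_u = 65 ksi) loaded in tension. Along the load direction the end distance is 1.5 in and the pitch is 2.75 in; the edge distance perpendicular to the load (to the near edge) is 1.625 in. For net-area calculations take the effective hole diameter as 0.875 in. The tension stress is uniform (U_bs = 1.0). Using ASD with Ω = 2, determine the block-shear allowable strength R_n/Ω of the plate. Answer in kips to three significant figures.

59.9 kips

Shear plane L_v = 1.5 + 1·2.75 = 4.25 in; A_gv = 4.25 × 0.625 = 2.656 in².
A_nv = (4.25 − 1.5·0.875) × 0.625 = 1.836 in².
A_nt = (1.625 − 0.5·0.875) × 0.625 = 0.7422 in².
0.6 F_u A_nv = 71.6 kips; 0.6 F_y A_gv = 79.69 kips → shear rupture governs the shear term.
R_n = 71.6 + 1.0 × 65 × 0.7422 = 119.8 kips.
Allowable strength R_n/Ω = 119.8 / 2 = 59.9 kips.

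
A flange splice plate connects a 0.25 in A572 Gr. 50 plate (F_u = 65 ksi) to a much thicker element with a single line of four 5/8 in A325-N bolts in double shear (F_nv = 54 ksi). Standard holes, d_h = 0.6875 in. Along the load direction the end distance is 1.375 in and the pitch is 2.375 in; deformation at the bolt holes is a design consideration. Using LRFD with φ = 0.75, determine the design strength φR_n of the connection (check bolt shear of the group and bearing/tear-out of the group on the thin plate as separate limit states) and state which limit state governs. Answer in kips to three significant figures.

69.9 kips (bearing governs)

Bolt shear: A_b = π·0.625²/4 = 0.3068 in²; R_n = 54 × 0.3068 × 4 × 2 = 132.5 kips → 0.75 × 132.5 = 99.4 kips.
Bearing (1.2 l_c t F_u ≤ 2.4 d t F_u): upper limit = 2.4·0.625·0.25·65 = 24.38 kips.
  Edge l_c = 1.375 − 0.6875/2 = 1.031 → r_n = 20.11 kips; interior l_c = 2.375 − 0.6875 = 1.688 → r_n = 24.38 kips.
  R_n,bearing = 1·20.11 + 3·24.38 = 93.23 kips → 0.75 × 93.23 = 69.9 kips.
Bearing governs: 69.9 kips.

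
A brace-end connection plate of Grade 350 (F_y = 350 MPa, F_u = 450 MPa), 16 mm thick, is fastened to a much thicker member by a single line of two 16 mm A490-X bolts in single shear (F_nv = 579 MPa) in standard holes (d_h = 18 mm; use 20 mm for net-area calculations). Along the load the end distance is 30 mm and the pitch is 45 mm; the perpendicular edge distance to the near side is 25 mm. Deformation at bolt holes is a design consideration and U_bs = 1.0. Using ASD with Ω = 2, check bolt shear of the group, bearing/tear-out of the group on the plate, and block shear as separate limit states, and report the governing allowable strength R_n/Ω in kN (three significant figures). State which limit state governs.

Bolt shear: A_b = π·16²/4 = 201.1 mm²; R_n = 579 × 201.1 × 2 × 1 / 1000 = 232.8 kN → 232.8 / 2 = 116 kN.
Bearing: edge l_c = 21, r_n = 181.4 kN; interior l_c = 27, r_n = 233.3 kN; R_n = 181.4 + 1·233.3 = 414.7 kN → 207 kN.
Block shear: A_gv = 1200, A_nv = 720, A_nt = 240 mm²; R_n = min(0.6F_uA_nv, 0.6F_yA_gv) + U_bs·F_u·A_nt = 302.4 kN → 151 kN.
Bolt shear governs: 116 kN.

116 kN (bolt shear governs)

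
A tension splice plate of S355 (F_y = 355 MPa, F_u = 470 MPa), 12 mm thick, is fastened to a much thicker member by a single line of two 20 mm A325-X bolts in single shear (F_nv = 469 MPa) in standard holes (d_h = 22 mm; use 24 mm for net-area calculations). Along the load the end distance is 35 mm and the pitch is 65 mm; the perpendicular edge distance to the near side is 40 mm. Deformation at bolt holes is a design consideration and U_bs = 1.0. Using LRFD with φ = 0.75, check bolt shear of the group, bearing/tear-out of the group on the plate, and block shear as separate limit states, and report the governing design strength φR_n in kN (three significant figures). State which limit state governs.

Bolt shear: A_b = π·20²/4 = 314.2 mm²; R_n = 469 × 314.2 × 2 × 1 / 1000 = 294.7 kN → 0.75 × 294.7 = 221 kN.
Bearing: edge l_c = 24, r_n = 162.4 kN; interior l_c = 43, r_n = 270.7 kN; R_n = 162.4 + 1·270.7 = 433.2 kN → 325 kN.
Block shear: A_gv = 1200, A_nv = 768, A_nt = 336 mm²; R_n = min(0.6F_uA_nv, 0.6F_yA_gv) + U_bs·F_u·A_nt = 374.5 kN → 281 kN.
Bolt shear governs: 221 kN.

221 kN (bolt shear governs)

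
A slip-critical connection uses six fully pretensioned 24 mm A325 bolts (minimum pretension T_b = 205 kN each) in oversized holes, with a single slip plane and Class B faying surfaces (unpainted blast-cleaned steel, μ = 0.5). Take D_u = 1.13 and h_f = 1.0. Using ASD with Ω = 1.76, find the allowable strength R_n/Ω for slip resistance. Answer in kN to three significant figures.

R_n = μ · D_u · h_f · T_b · n_s · n_b = 0.5 × 1.13 × 1.0 × 205 × 1 × 6 = 694.9 kN.
Allowable strength R_n/Ω = 694.9 / 1.76 = 395 kN.

395 kN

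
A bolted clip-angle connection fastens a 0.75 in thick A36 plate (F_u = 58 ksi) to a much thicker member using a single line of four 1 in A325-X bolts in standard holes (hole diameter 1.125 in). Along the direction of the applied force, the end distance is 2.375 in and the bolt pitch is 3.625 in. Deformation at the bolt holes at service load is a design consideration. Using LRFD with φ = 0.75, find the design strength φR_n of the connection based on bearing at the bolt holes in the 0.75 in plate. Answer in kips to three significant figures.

306 kips

Per bolt r_n = 1.2 l_c t F_u ≤ 2.4 d t F_u; upper limit = 2.4 × 1 × 0.75 × 58 = 104.4 kips.
Edge bolt: l_c = 2.375 − 1.125/2 = 1.812 in → 1.2 × 1.812 × 0.75 × 58 = 94.61 → r_n = 94.61 kips.
Interior bolts: l_c = 3.625 − 1.125 = 2.5 in → 1.2 × 2.5 × 0.75 × 58 = 130.5 → r_n = 104.4 kips.
R_n = 1 × 94.61 + 3 × 104.4 = 407.8 kips.
Design strength φR_n = 0.75 × 407.8 = 306 kips.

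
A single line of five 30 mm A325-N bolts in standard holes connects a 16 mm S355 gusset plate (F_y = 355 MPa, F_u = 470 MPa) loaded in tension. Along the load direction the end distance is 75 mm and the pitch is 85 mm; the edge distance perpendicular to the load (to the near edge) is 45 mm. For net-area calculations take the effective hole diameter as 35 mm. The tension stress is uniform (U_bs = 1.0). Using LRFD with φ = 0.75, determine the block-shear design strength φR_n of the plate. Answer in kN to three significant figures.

Shear plane L_v = 75 + 4·85 = 415 mm; A_gv = 415 × 16 = 6640 mm².
A_nv = (415 − 4.5·35) × 16 = 4120 mm².
A_nt = (45 − 0.5·35) × 16 = 440 mm².
0.6 F_u A_nv = 1162 kN; 0.6 F_y A_gv = 1414 kN → shear rupture governs the shear term.
R_n = 1162 + 1.0 × 470 × 440 / 1000 = 1369 kN.
Design strength φR_n = 0.75 × 1369 = 1030 kN.

1030 kN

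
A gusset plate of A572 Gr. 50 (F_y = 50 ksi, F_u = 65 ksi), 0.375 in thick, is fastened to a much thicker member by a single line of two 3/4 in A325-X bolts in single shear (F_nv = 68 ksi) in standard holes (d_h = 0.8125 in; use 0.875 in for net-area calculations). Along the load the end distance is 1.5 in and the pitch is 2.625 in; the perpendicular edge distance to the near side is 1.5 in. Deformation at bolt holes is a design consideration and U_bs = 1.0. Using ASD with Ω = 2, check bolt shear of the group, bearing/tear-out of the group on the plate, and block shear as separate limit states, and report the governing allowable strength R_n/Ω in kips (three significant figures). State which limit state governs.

Bolt shear: A_b = π·0.75²/4 = 0.4418 in²; R_n = 68 × 0.4418 × 2 × 1 = 60.08 kips → 60.08 / 2 = 30 kips.
Bearing: edge l_c = 1.094, r_n = 31.99 kips; interior l_c = 1.812, r_n = 43.87 kips; R_n = 31.99 + 1·43.87 = 75.87 kips → 37.9 kips.
Block shear: A_gv = 1.547, A_nv = 1.055, A_nt = 0.3984 in²; R_n = min(0.6F_uA_nv, 0.6F_yA_gv) + U_bs·F_u·A_nt = 67.03 kips → 33.5 kips.
Bolt shear governs: 30 kips.

30 kips (bolt shear governs)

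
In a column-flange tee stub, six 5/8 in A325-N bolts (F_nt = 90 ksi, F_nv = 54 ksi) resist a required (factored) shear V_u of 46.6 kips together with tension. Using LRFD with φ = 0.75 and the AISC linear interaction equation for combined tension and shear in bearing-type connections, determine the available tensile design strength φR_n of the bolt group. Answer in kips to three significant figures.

A_b = π·0.625²/4 = 0.3068 in²; f_rv = 46.6 / (6 × 0.3068) = 25.32 ksi.
F'_nt = 1.3 F_nt − (F_nt / φF_nv) f_rv = 1.3·90 − (90/(0.75·54))·25.32 = 60.74 ksi, capped at F_nt → F'_nt = 60.74 ksi.
R_n = F'_nt · A_b · n = 60.74 × 0.3068 × 6 = 111.8 kips.
Design strength φR_n = 0.75 × 111.8 = 83.9 kips.

83.9 kips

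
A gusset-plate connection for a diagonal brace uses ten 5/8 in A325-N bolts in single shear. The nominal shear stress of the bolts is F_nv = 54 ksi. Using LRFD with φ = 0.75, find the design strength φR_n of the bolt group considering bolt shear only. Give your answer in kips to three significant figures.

124 kips

A_b = π × 0.625² / 4 = 0.3068 in².
R_n = F_nv · A_b · n · n_s = 54 × 0.3068 × 10 × 1 = 165.7 kips.
Design strength φR_n = 0.75 × 165.7 = 124 kips.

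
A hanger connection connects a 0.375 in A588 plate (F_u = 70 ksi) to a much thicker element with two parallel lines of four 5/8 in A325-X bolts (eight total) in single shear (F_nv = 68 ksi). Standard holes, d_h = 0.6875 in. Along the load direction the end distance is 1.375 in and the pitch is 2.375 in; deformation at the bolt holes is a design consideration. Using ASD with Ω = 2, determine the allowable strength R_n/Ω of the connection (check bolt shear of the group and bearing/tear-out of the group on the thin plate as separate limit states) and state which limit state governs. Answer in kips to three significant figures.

83.4 kips (bolt shear governs)

Bolt shear: A_b = π·0.625²/4 = 0.3068 in²; R_n = 68 × 0.3068 × 8 × 1 = 166.9 kips → 166.9 / 2 = 83.4 kips.
Bearing (1.2 l_c t F_u ≤ 2.4 d t F_u): upper limit = 2.4·0.625·0.375·70 = 39.38 kips.
  Edge l_c = 1.375 − 0.6875/2 = 1.031 → r_n = 32.48 kips; interior l_c = 2.375 − 0.6875 = 1.688 → r_n = 39.38 kips.
  R_n,bearing = 2·32.48 + 6·39.38 = 301.2 kips → 301.2 / 2 = 151 kips.
Bolt shear governs: 83.4 kips.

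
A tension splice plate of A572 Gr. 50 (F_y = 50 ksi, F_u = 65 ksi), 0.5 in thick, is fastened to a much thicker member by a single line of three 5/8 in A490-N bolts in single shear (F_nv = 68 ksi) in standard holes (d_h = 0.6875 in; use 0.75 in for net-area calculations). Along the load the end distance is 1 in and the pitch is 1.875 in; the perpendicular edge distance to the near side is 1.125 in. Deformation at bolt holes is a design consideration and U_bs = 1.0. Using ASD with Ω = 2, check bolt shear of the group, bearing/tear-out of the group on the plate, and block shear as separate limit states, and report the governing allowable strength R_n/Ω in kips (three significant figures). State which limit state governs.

Bolt shear: A_b = π·0.625²/4 = 0.3068 in²; R_n = 68 × 0.3068 × 3 × 1 = 62.59 kips → 62.59 / 2 = 31.3 kips.
Bearing: edge l_c = 0.6562, r_n = 25.59 kips; interior l_c = 1.188, r_n = 46.31 kips; R_n = 25.59 + 2·46.31 = 118.2 kips → 59.1 kips.
Block shear: A_gv = 2.375, A_nv = 1.438, A_nt = 0.375 in²; R_n = min(0.6F_uA_nv, 0.6F_yA_gv) + U_bs·F_u·A_nt = 80.44 kips → 40.2 kips.
Bolt shear governs: 31.3 kips.

31.3 kips (bolt shear governs)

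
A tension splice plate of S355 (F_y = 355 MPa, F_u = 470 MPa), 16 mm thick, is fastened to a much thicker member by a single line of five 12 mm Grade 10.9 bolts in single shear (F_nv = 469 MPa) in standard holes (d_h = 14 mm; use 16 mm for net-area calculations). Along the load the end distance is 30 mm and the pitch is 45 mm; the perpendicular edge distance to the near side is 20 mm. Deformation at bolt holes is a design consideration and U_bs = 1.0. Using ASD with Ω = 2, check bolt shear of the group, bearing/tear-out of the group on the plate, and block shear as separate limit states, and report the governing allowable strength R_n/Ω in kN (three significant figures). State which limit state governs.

133 kN (bolt shear governs)

Bolt shear: A_b = π·12²/4 = 113.1 mm²; R_n = 469 × 113.1 × 5 × 1 / 1000 = 265.2 kN → 265.2 / 2 = 133 kN.
Bearing: edge l_c = 23, r_n = 207.6 kN; interior l_c = 31, r_n = 216.6 kN; R_n = 207.6 + 4·216.6 = 1074 kN → 537 kN.
Block shear: A_gv = 3360, A_nv = 2208, A_nt = 192 mm²; R_n = min(0.6F_uA_nv, 0.6F_yA_gv) + U_bs·F_u·A_nt = 712.9 kN → 356 kN.
Bolt shear governs: 133 kN.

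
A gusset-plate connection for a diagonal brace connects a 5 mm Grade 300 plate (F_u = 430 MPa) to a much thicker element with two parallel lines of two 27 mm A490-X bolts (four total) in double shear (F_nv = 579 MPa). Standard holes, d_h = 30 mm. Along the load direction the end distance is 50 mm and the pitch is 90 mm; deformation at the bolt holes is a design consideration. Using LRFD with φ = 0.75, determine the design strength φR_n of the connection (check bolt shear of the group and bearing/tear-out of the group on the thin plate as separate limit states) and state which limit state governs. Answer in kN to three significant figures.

344 kN (bearing governs)

Bolt shear: A_b = π·27²/4 = 572.6 mm²; R_n = 579 × 572.6 × 4 × 2 / 1000 = 2652 kN → 0.75 × 2652 = 1990 kN.
Bearing (1.2 l_c t F_u ≤ 2.4 d t F_u): upper limit = 2.4·27·5·430 / 1000 = 139.3 kN.
  Edge l_c = 50 − 30/2 = 35 → r_n = 90.3 kN; interior l_c = 90 − 30 = 60 → r_n = 139.3 kN.
  R_n,bearing = 2·90.3 + 2·139.3 = 459.2 kN → 0.75 × 459.2 = 344 kN.
Bearing governs: 344 kN.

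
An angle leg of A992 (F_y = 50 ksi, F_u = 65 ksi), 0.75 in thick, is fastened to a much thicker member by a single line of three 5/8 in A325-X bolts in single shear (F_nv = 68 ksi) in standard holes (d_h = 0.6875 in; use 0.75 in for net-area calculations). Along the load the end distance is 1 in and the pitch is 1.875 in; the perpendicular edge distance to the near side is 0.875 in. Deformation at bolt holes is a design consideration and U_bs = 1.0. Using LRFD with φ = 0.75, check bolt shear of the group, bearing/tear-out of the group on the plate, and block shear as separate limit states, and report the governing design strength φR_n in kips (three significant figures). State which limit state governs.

Bolt shear: A_b = π·0.625²/4 = 0.3068 in²; R_n = 68 × 0.3068 × 3 × 1 = 62.59 kips → 0.75 × 62.59 = 46.9 kips.
Bearing: edge l_c = 0.6562, r_n = 38.39 kips; interior l_c = 1.188, r_n = 69.47 kips; R_n = 38.39 + 2·69.47 = 177.3 kips → 133 kips.
Block shear: A_gv = 3.562, A_nv = 2.156, A_nt = 0.375 in²; R_n = min(0.6F_uA_nv, 0.6F_yA_gv) + U_bs·F_u·A_nt = 108.5 kips → 81.4 kips.
Bolt shear governs: 46.9 kips.

46.9 kips (bolt shear governs)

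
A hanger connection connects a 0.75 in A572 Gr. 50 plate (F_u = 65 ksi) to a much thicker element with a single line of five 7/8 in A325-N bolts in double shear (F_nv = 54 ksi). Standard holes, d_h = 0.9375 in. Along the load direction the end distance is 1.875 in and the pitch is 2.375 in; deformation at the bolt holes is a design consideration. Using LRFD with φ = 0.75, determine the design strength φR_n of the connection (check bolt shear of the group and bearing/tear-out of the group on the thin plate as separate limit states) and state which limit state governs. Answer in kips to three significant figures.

244 kips (bolt shear governs)

Bolt shear: A_b = π·0.875²/4 = 0.6013 in²; R_n = 54 × 0.6013 × 5 × 2 = 324.7 kips → 0.75 × 324.7 = 244 kips.
Bearing (1.2 l_c t F_u ≤ 2.4 d t F_u): upper limit = 2.4·0.875·0.75·65 = 102.4 kips.
  Edge l_c = 1.875 − 0.9375/2 = 1.406 → r_n = 82.27 kips; interior l_c = 2.375 − 0.9375 = 1.438 → r_n = 84.09 kips.
  R_n,bearing = 1·82.27 + 4·84.09 = 418.6 kips → 0.75 × 418.6 = 314 kips.
Bolt shear governs: 244 kips.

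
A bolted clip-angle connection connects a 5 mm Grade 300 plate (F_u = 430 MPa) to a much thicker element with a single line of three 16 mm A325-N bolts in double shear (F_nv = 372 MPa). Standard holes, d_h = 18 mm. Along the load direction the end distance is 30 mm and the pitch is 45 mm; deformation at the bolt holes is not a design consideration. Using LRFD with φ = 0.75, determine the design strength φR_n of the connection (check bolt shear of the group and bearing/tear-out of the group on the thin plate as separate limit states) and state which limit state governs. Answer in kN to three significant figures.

181 kN (bearing governs)

Bolt shear: A_b = π·16²/4 = 201.1 mm²; R_n = 372 × 201.1 × 3 × 2 / 1000 = 448.8 kN → 0.75 × 448.8 = 337 kN.
Bearing (1.5 l_c t F_u ≤ 3.0 d t F_u): upper limit = 3.0·16·5·430 / 1000 = 103.2 kN.
  Edge l_c = 30 − 18/2 = 21 → r_n = 67.72 kN; interior l_c = 45 − 18 = 27 → r_n = 87.08 kN.
  R_n,bearing = 1·67.72 + 2·87.08 = 241.9 kN → 0.75 × 241.9 = 181 kN.
Bearing governs: 181 kN.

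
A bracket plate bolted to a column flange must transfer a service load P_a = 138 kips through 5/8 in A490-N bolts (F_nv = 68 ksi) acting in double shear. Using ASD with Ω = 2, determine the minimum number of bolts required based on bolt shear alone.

7 bolts

A_b = π·0.625²/4 = 0.3068 in².
Per-bolt allowable strength R_n/Ω = 68 × 0.3068 × 2 / 2 = 20.86 kips.
n ≥ 138 / 20.86 = 6.615 → use 7 bolts.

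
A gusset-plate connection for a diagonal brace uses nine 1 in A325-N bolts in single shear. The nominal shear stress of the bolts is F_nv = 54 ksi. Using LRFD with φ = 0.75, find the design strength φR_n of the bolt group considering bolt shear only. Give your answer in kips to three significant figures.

A_b = π × 1² / 4 = 0.7854 in².
R_n = F_nv · A_b · n · n_s = 54 × 0.7854 × 9 × 1 = 381.7 kips.
Design strength φR_n = 0.75 × 381.7 = 286 kips.

286 kips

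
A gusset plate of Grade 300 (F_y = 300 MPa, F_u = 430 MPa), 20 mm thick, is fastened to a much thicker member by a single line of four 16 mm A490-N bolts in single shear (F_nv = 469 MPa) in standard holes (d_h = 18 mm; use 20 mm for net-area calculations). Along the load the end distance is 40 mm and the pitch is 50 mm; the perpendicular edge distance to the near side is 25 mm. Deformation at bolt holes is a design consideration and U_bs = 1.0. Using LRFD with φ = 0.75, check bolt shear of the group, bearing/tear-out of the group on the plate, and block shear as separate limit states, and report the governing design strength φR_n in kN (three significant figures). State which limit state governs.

Bolt shear: A_b = π·16²/4 = 201.1 mm²; R_n = 469 × 201.1 × 4 × 1 / 1000 = 377.2 kN → 0.75 × 377.2 = 283 kN.
Bearing: edge l_c = 31, r_n = 319.9 kN; interior l_c = 32, r_n = 330.2 kN; R_n = 319.9 + 3·330.2 = 1311 kN → 983 kN.
Block shear: A_gv = 3800, A_nv = 2400, A_nt = 300 mm²; R_n = min(0.6F_uA_nv, 0.6F_yA_gv) + U_bs·F_u·A_nt = 748.2 kN → 561 kN.
Bolt shear governs: 283 kN.

283 kN (bolt shear governs)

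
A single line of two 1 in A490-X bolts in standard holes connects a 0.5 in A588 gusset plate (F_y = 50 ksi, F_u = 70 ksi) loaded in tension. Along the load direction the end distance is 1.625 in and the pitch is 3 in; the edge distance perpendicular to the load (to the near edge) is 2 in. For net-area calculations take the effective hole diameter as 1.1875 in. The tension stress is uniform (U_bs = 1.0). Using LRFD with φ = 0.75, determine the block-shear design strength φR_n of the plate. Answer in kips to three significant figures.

Shear plane L_v = 1.625 + 1·3 = 4.625 in; A_gv = 4.625 × 0.5 = 2.312 in².
A_nv = (4.625 − 1.5·1.1875) × 0.5 = 1.422 in².
A_nt = (2 − 0.5·1.1875) × 0.5 = 0.7031 in².
0.6 F_u A_nv = 59.72 kips; 0.6 F_y A_gv = 69.38 kips → shear rupture governs the shear term.
R_n = 59.72 + 1.0 × 70 × 0.7031 = 108.9 kips.
Design strength φR_n = 0.75 × 108.9 = 81.7 kips.

81.7 kips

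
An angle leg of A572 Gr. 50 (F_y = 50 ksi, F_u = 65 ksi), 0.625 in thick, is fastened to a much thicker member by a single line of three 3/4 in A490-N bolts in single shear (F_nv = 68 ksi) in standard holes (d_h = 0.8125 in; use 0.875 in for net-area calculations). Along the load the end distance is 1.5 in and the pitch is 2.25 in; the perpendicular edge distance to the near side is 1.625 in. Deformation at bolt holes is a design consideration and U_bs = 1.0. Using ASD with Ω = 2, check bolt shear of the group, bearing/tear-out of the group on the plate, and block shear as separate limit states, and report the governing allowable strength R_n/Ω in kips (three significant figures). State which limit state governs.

Bolt shear: A_b = π·0.75²/4 = 0.4418 in²; R_n = 68 × 0.4418 × 3 × 1 = 90.12 kips → 90.12 / 2 = 45.1 kips.
Bearing: edge l_c = 1.094, r_n = 53.32 kips; interior l_c = 1.438, r_n = 70.08 kips; R_n = 53.32 + 2·70.08 = 193.5 kips → 96.7 kips.
Block shear: A_gv = 3.75, A_nv = 2.383, A_nt = 0.7422 in²; R_n = min(0.6F_uA_nv, 0.6F_yA_gv) + U_bs·F_u·A_nt = 141.2 kips → 70.6 kips.
Bolt shear governs: 45.1 kips.

45.1 kips (bolt shear governs)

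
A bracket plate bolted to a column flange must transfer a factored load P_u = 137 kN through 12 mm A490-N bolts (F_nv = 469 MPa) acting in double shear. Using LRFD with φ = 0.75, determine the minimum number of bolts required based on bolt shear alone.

A_b = π·12²/4 = 113.1 mm².
Per-bolt design strength φR_n = 0.75 × 469 × 113.1 × 2 / 1000 = 79.56 kN.
n ≥ 137 / 79.56 = 1.722 → use 2 bolts.

2 bolts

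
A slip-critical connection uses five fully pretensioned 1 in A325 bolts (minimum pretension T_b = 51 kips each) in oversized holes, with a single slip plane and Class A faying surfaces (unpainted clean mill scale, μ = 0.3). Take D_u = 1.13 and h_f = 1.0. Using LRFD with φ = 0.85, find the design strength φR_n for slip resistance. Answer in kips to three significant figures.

R_n = μ · D_u · h_f · T_b · n_s · n_b = 0.3 × 1.13 × 1.0 × 51 × 1 × 5 = 86.44 kips.
Design strength φR_n = 0.85 × 86.44 = 73.5 kips.

73.5 kips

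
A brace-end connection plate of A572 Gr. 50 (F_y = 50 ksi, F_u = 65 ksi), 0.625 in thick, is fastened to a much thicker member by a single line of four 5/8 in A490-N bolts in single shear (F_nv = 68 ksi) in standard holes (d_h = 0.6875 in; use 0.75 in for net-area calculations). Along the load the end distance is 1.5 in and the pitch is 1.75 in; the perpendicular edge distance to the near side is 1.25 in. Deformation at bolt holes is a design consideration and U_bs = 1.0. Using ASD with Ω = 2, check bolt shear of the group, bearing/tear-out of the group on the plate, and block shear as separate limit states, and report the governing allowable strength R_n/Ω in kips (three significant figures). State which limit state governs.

41.7 kips (bolt shear governs)

Bolt shear: A_b = π·0.625²/4 = 0.3068 in²; R_n = 68 × 0.3068 × 4 × 1 = 83.45 kips → 83.45 / 2 = 41.7 kips.
Bearing: edge l_c = 1.156, r_n = 56.37 kips; interior l_c = 1.062, r_n = 51.8 kips; R_n = 56.37 + 3·51.8 = 211.8 kips → 106 kips.
Block shear: A_gv = 4.219, A_nv = 2.578, A_nt = 0.5469 in²; R_n = min(0.6F_uA_nv, 0.6F_yA_gv) + U_bs·F_u·A_nt = 136.1 kips → 68 kips.
Bolt shear governs: 41.7 kips.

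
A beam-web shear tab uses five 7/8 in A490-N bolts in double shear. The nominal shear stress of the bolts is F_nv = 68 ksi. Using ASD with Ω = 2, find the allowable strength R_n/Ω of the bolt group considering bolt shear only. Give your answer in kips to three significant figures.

A_b = π × 0.875² / 4 = 0.6013 in².
R_n = F_nv · A_b · n · n_s = 68 × 0.6013 × 5 × 2 = 408.9 kips.
Allowable strength R_n/Ω = 408.9 / 2 = 204 kips.

204 kips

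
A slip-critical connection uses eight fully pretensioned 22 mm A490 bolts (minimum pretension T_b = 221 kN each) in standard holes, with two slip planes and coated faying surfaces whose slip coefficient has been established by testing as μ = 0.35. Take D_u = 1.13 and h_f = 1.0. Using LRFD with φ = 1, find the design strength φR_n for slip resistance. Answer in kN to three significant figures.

R_n = μ · D_u · h_f · T_b · n_s · n_b = 0.35 × 1.13 × 1.0 × 221 × 2 × 8 = 1398 kN.
Design strength φR_n = 1 × 1398 = 1400 kN.

1400 kN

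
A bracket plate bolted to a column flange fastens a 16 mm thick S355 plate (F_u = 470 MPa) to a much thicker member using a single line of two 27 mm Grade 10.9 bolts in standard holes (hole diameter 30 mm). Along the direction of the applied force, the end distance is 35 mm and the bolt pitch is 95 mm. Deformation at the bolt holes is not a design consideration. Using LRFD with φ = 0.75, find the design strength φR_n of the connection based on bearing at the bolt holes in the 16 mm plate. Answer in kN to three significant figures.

Per bolt r_n = 1.5 l_c t F_u ≤ 3.0 d t F_u; upper limit = 3.0 × 27 × 16 × 470 / 1000 = 609.1 kN.
Edge bolt: l_c = 35 − 30/2 = 20 mm → 1.5 × 20 × 16 × 470 / 1000 = 225.6 → r_n = 225.6 kN.
Interior bolts: l_c = 95 − 30 = 65 mm → 1.5 × 65 × 16 × 470 / 1000 = 733.2 → r_n = 609.1 kN.
R_n = 1 × 225.6 + 1 × 609.1 = 834.7 kN.
Design strength φR_n = 0.75 × 834.7 = 626 kN.

626 kN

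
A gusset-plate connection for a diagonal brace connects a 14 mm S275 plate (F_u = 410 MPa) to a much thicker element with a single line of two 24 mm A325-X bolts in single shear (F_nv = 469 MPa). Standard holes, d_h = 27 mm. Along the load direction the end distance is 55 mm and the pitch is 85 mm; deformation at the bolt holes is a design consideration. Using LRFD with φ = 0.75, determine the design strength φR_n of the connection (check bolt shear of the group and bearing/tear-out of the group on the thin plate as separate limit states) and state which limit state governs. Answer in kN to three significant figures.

Bolt shear: A_b = π·24²/4 = 452.4 mm²; R_n = 469 × 452.4 × 2 × 1 / 1000 = 424.3 kN → 0.75 × 424.3 = 318 kN.
Bearing (1.2 l_c t F_u ≤ 2.4 d t F_u): upper limit = 2.4·24·14·410 / 1000 = 330.6 kN.
  Edge l_c = 55 − 27/2 = 41.5 → r_n = 285.9 kN; interior l_c = 85 − 27 = 58 → r_n = 330.6 kN.
  R_n,bearing = 1·285.9 + 1·330.6 = 616.5 kN → 0.75 × 616.5 = 462 kN.
Bolt shear governs: 318 kN.

318 kN (bolt shear governs)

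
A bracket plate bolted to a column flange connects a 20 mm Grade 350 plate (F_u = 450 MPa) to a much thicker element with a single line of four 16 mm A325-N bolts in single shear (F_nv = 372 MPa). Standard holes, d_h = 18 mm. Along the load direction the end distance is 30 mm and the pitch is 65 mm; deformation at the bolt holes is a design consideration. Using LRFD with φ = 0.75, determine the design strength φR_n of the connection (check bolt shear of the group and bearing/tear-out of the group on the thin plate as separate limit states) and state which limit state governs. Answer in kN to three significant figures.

Bolt shear: A_b = π·16²/4 = 201.1 mm²; R_n = 372 × 201.1 × 4 × 1 / 1000 = 299.2 kN → 0.75 × 299.2 = 224 kN.
Bearing (1.2 l_c t F_u ≤ 2.4 d t F_u): upper limit = 2.4·16·20·450 / 1000 = 345.6 kN.
  Edge l_c = 30 − 18/2 = 21 → r_n = 226.8 kN; interior l_c = 65 − 18 = 47 → r_n = 345.6 kN.
  R_n,bearing = 1·226.8 + 3·345.6 = 1264 kN → 0.75 × 1264 = 948 kN.
Bolt shear governs: 224 kN.

224 kN (bolt shear governs)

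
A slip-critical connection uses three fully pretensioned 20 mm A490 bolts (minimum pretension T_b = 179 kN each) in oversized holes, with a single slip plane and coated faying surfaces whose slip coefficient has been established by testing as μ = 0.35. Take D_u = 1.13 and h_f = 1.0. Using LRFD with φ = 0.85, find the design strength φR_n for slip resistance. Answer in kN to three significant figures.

R_n = μ · D_u · h_f · T_b · n_s · n_b = 0.35 × 1.13 × 1.0 × 179 × 1 × 3 = 212.4 kN.
Design strength φR_n = 0.85 × 212.4 = 181 kN.

181 kN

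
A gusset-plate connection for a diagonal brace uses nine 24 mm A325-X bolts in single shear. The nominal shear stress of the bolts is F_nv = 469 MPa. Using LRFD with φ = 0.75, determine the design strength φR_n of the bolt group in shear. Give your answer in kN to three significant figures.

A_b = π × 24² / 4 = 452.4 mm².
R_n = F_nv · A_b · n · n_s = 469 × 452.4 × 9 × 1 / 1000 = 1910 kN.
Design strength φR_n = 0.75 × 1910 = 1430 kN.

1430 kN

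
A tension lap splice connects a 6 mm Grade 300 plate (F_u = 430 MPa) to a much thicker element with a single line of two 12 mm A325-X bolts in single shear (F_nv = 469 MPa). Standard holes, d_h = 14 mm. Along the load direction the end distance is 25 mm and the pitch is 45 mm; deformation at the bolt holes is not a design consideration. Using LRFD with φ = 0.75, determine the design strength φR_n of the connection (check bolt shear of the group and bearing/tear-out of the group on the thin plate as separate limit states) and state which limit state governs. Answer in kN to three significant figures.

Bolt shear: A_b = π·12²/4 = 113.1 mm²; R_n = 469 × 113.1 × 2 × 1 / 1000 = 106.1 kN → 0.75 × 106.1 = 79.6 kN.
Bearing (1.5 l_c t F_u ≤ 3.0 d t F_u): upper limit = 3.0·12·6·430 / 1000 = 92.88 kN.
  Edge l_c = 25 − 14/2 = 18 → r_n = 69.66 kN; interior l_c = 45 − 14 = 31 → r_n = 92.88 kN.
  R_n,bearing = 1·69.66 + 1·92.88 = 162.5 kN → 0.75 × 162.5 = 122 kN.
Bolt shear governs: 79.6 kN.

79.6 kN (bolt shear governs)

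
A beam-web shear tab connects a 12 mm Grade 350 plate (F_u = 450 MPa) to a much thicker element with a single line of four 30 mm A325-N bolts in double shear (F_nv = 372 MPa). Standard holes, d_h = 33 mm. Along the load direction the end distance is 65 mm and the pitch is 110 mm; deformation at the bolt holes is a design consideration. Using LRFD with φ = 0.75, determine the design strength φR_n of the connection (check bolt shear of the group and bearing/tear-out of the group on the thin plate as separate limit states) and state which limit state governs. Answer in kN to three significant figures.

Bolt shear: A_b = π·30²/4 = 706.9 mm²; R_n = 372 × 706.9 × 4 × 2 / 1000 = 2104 kN → 0.75 × 2104 = 1580 kN.
Bearing (1.2 l_c t F_u ≤ 2.4 d t F_u): upper limit = 2.4·30·12·450 / 1000 = 388.8 kN.
  Edge l_c = 65 − 33/2 = 48.5 → r_n = 314.3 kN; interior l_c = 110 − 33 = 77 → r_n = 388.8 kN.
  R_n,bearing = 1·314.3 + 3·388.8 = 1481 kN → 0.75 × 1481 = 1110 kN.
Bearing governs: 1110 kN.

1110 kN (bearing governs)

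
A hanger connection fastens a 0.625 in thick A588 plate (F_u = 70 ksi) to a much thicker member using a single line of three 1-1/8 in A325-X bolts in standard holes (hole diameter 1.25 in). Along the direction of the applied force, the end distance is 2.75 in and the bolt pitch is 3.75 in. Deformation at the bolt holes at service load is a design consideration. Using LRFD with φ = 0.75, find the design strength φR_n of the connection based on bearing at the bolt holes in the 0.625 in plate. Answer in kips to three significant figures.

Per bolt r_n = 1.2 l_c t F_u ≤ 2.4 d t F_u; upper limit = 2.4 × 1.125 × 0.625 × 70 = 118.1 kips.
Edge bolt: l_c = 2.75 − 1.25/2 = 2.125 in → 1.2 × 2.125 × 0.625 × 70 = 111.6 → r_n = 111.6 kips.
Interior bolts: l_c = 3.75 − 1.25 = 2.5 in → 1.2 × 2.5 × 0.625 × 70 = 131.2 → r_n = 118.1 kips.
R_n = 1 × 111.6 + 2 × 118.1 = 347.8 kips.
Design strength φR_n = 0.75 × 347.8 = 261 kips.

261 kips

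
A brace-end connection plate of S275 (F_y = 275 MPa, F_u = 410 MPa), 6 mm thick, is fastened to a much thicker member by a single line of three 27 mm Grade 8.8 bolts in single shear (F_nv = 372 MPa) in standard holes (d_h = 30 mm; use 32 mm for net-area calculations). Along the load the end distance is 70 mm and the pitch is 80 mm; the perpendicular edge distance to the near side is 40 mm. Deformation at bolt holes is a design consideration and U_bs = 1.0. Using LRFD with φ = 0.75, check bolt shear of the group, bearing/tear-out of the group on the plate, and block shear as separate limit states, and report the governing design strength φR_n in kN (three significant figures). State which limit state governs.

Bolt shear: A_b = π·27²/4 = 572.6 mm²; R_n = 372 × 572.6 × 3 × 1 / 1000 = 639 kN → 0.75 × 639 = 479 kN.
Bearing: edge l_c = 55, r_n = 159.4 kN; interior l_c = 50, r_n = 147.6 kN; R_n = 159.4 + 2·147.6 = 454.6 kN → 341 kN.
Block shear: A_gv = 1380, A_nv = 900, A_nt = 144 mm²; R_n = min(0.6F_uA_nv, 0.6F_yA_gv) + U_bs·F_u·A_nt = 280.4 kN → 210 kN.
Block shear governs: 210 kN.

210 kN (block shear governs)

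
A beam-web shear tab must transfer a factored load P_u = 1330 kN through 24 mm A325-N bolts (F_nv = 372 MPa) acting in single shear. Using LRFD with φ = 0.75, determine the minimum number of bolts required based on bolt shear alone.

11 bolts

A_b = π·24²/4 = 452.4 mm².
Per-bolt design strength φR_n = 0.75 × 372 × 452.4 × 1 / 1000 = 126.2 kN.
n ≥ 1330 / 126.2 = 10.54 → use 11 bolts.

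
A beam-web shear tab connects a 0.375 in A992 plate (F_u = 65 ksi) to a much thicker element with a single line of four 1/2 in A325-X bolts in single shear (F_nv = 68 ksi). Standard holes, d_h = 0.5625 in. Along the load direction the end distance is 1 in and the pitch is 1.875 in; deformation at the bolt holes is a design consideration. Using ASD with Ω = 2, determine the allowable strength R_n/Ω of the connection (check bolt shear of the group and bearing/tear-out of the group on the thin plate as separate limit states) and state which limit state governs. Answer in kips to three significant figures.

26.7 kips (bolt shear governs)

Bolt shear: A_b = π·0.5²/4 = 0.1963 in²; R_n = 68 × 0.1963 × 4 × 1 = 53.41 kips → 53.41 / 2 = 26.7 kips.
Bearing (1.2 l_c t F_u ≤ 2.4 d t F_u): upper limit = 2.4·0.5·0.375·65 = 29.25 kips.
  Edge l_c = 1 − 0.5625/2 = 0.7188 → r_n = 21.02 kips; interior l_c = 1.875 − 0.5625 = 1.312 → r_n = 29.25 kips.
  R_n,bearing = 1·21.02 + 3·29.25 = 108.8 kips → 108.8 / 2 = 54.4 kips.
Bolt shear governs: 26.7 kips.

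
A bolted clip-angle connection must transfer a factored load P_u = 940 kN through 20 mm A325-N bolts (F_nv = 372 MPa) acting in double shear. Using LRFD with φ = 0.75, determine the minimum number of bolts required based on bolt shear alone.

A_b = π·20²/4 = 314.2 mm².
Per-bolt design strength φR_n = 0.75 × 372 × 314.2 × 2 / 1000 = 175.3 kN.
n ≥ 940 / 175.3 = 5.362 → use 6 bolts.

6 bolts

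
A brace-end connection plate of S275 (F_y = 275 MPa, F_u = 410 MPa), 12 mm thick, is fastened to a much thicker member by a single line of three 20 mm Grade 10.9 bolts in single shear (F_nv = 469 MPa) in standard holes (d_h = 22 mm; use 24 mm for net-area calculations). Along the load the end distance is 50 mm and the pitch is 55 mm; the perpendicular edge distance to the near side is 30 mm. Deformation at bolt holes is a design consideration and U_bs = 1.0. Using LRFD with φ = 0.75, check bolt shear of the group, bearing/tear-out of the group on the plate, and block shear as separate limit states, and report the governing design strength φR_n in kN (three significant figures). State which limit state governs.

Bolt shear: A_b = π·20²/4 = 314.2 mm²; R_n = 469 × 314.2 × 3 × 1 / 1000 = 442 kN → 0.75 × 442 = 332 kN.
Bearing: edge l_c = 39, r_n = 230.3 kN; interior l_c = 33, r_n = 194.8 kN; R_n = 230.3 + 2·194.8 = 619.9 kN → 465 kN.
Block shear: A_gv = 1920, A_nv = 1200, A_nt = 216 mm²; R_n = min(0.6F_uA_nv, 0.6F_yA_gv) + U_bs·F_u·A_nt = 383.8 kN → 288 kN.
Block shear governs: 288 kN.

288 kN (block shear governs)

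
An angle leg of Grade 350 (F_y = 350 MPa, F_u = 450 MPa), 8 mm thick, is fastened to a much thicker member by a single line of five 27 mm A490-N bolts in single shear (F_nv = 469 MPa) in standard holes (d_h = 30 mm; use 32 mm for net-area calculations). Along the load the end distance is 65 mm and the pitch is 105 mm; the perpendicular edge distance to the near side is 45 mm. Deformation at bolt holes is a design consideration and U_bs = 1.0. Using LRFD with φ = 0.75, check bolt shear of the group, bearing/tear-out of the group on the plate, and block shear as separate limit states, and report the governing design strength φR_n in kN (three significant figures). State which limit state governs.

631 kN (block shear governs)

Bolt shear: A_b = π·27²/4 = 572.6 mm²; R_n = 469 × 572.6 × 5 × 1 / 1000 = 1343 kN → 0.75 × 1343 = 1010 kN.
Bearing: edge l_c = 50, r_n = 216 kN; interior l_c = 75, r_n = 233.3 kN; R_n = 216 + 4·233.3 = 1149 kN → 862 kN.
Block shear: A_gv = 3880, A_nv = 2728, A_nt = 232 mm²; R_n = min(0.6F_uA_nv, 0.6F_yA_gv) + U_bs·F_u·A_nt = 841 kN → 631 kN.
Block shear governs: 631 kN.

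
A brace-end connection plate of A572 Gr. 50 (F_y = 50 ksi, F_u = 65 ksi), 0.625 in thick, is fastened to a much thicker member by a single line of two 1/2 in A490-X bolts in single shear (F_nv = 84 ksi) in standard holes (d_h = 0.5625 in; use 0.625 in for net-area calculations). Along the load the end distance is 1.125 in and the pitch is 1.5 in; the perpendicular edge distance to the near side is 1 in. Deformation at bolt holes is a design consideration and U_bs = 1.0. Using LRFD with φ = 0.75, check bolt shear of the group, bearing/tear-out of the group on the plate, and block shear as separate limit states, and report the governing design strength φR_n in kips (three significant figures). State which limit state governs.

Bolt shear: A_b = π·0.5²/4 = 0.1963 in²; R_n = 84 × 0.1963 × 2 × 1 = 32.99 kips → 0.75 × 32.99 = 24.7 kips.
Bearing: edge l_c = 0.8438, r_n = 41.13 kips; interior l_c = 0.9375, r_n = 45.7 kips; R_n = 41.13 + 1·45.7 = 86.84 kips → 65.1 kips.
Block shear: A_gv = 1.641, A_nv = 1.055, A_nt = 0.4297 in²; R_n = min(0.6F_uA_nv, 0.6F_yA_gv) + U_bs·F_u·A_nt = 69.06 kips → 51.8 kips.
Bolt shear governs: 24.7 kips.

24.7 kips (bolt shear governs)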